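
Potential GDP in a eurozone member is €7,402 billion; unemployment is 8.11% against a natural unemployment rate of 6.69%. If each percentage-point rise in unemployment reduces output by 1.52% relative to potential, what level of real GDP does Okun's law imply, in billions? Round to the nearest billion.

Unemployment gap = 8.11 - 6.69 = 1.42 points, so the output gap is -1.52 × 1.42 = -2.1584%.
Actual GDP = 7402 × (1 - 2.1584/100) = 7402 × 0.978416 ≈ 7242 billion.

€7,242 billion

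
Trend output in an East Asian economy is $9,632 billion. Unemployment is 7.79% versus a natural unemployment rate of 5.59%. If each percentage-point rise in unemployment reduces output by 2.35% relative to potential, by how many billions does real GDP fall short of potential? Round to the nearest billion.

$498 billion

Output gap = -2.35 × (7.79 - 5.59) = -2.35 × 2.2 = -5.17%.
Actual GDP ≈ 9632 × 0.9483 ≈ 9134 billion, so the shortfall is 9632 - 9134 = 498 billion.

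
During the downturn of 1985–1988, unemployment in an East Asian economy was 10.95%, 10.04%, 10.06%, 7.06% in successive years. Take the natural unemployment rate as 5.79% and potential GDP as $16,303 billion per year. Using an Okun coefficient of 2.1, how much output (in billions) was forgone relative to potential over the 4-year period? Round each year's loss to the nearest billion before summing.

Year 1985: gap = -2.1 × (10.95 - 5.79) = -10.836%, loss ≈ 16303 × 10.836/100 ≈ 1767.
Year 1986: gap = -2.1 × (10.04 - 5.79) = -8.925%, loss ≈ 16303 × 8.925/100 ≈ 1455.
Year 1987: gap = -2.1 × (10.06 - 5.79) = -8.967%, loss ≈ 16303 × 8.967/100 ≈ 1462.
Year 1988: gap = -2.1 × (7.06 - 5.79) = -2.667%, loss ≈ 16303 × 2.667/100 ≈ 435.
Total lost output = 1767 + 1455 + 1462 + 435 = 5119 billion.

$5,119 billion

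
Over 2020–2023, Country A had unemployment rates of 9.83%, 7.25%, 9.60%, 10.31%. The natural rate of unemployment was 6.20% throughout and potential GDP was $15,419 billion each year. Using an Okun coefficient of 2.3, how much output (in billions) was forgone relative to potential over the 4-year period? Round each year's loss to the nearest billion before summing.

$4,323 billion

Year 2020: gap = -2.3 × (9.83 - 6.2) = -8.349%, loss ≈ 15419 × 8.349/100 ≈ 1287.
Year 2021: gap = -2.3 × (7.25 - 6.2) = -2.415%, loss ≈ 15419 × 2.415/100 ≈ 372.
Year 2022: gap = -2.3 × (9.6 - 6.2) = -7.82%, loss ≈ 15419 × 7.82/100 ≈ 1206.
Year 2023: gap = -2.3 × (10.31 - 6.2) = -9.453%, loss ≈ 15419 × 9.453/100 ≈ 1458.
Total lost output = 1287 + 372 + 1206 + 1458 = 4323 billion.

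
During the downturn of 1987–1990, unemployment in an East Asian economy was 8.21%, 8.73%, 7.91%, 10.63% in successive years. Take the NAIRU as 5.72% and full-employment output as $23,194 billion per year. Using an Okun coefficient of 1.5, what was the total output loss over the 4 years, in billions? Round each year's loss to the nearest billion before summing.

Year 1987: gap = -1.5 × (8.21 - 5.72) = -3.735%, loss ≈ 23194 × 3.735/100 ≈ 866.
Year 1988: gap = -1.5 × (8.73 - 5.72) = -4.515%, loss ≈ 23194 × 4.515/100 ≈ 1047.
Year 1989: gap = -1.5 × (7.91 - 5.72) = -3.285%, loss ≈ 23194 × 3.285/100 ≈ 762.
Year 1990: gap = -1.5 × (10.63 - 5.72) = -7.365%, loss ≈ 23194 × 7.365/100 ≈ 1708.
Total lost output = 866 + 1047 + 762 + 1708 = 4383 billion.

$4,383 billion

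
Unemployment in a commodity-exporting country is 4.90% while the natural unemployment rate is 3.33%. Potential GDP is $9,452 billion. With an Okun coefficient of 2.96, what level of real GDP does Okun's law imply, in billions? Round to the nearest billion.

Unemployment gap = 4.9 - 3.33 = 1.57 points, so the output gap is -2.96 × 1.57 = -4.6472%.
Actual GDP = 9452 × (1 - 4.6472/100) = 9452 × 0.953528 ≈ 9013 billion.

$9,013 billion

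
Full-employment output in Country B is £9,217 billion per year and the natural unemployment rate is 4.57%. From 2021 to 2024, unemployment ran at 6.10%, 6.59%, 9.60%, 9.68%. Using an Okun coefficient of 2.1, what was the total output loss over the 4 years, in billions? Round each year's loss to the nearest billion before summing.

£2,650 billion

Year 2021: gap = -2.1 × (6.1 - 4.57) = -3.213%, loss ≈ 9217 × 3.213/100 ≈ 296.
Year 2022: gap = -2.1 × (6.59 - 4.57) = -4.242%, loss ≈ 9217 × 4.242/100 ≈ 391.
Year 2023: gap = -2.1 × (9.6 - 4.57) = -10.563%, loss ≈ 9217 × 10.563/100 ≈ 974.
Year 2024: gap = -2.1 × (9.68 - 4.57) = -10.731%, loss ≈ 9217 × 10.731/100 ≈ 989.
Total lost output = 296 + 391 + 974 + 989 = 2650 billion.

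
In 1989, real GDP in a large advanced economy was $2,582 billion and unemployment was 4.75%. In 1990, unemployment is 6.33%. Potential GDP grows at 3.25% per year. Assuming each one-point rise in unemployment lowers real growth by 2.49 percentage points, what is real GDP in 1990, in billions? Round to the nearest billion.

Δu = 6.33 - 4.75 = 1.58 points.
Okun's law (growth form): g_Y = g_Y* - β × Δu = 3.25 - 2.49 × (1.58) = 3.25 - 3.9342 = -0.6842%.
Real GDP in the next year = 2582 × (1 - 0.6842/100) = 2582 × 0.993158 ≈ 2564 billion.

$2,564 billion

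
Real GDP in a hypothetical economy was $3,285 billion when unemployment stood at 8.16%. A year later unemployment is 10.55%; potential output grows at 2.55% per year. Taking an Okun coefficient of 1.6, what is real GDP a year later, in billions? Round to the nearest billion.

$3,243 billion

Δu = 10.55 - 8.16 = 2.39 points.
Okun's law (growth form): g_Y = g_Y* - β × Δu = 2.55 - 1.6 × (2.39) = 2.55 - 3.824 = -1.274%.
Real GDP in the next year = 3285 × (1 - 1.274/100) = 3285 × 0.98726 ≈ 3243 billion.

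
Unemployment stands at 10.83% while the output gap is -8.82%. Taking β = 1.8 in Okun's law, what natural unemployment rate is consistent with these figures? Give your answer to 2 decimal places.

From Okun's law, u - u* = -(output gap)/β = -(-8.82)/1.8 = 4.9 points.
So u* = 10.83 - 4.9 = 5.93%.

5.93%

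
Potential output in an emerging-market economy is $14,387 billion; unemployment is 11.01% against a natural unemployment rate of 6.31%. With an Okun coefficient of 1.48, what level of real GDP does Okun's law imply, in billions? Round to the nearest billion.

Unemployment gap = 11.01 - 6.31 = 4.7 points, so the output gap is -1.48 × 4.7 = -6.956%.
Actual GDP = 14387 × (1 - 6.956/100) = 14387 × 0.93044 ≈ 13386 billion.

$13,386 billion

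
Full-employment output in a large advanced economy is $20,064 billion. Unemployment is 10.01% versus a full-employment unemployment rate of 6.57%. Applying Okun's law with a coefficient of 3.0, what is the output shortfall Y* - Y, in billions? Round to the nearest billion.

Output gap = -3.0 × (10.01 - 6.57) = -3 × 3.44 = -10.32%.
Actual GDP ≈ 20064 × 0.8968 ≈ 17993 billion, so the shortfall is 20064 - 17993 = 2071 billion.

$2,071 billion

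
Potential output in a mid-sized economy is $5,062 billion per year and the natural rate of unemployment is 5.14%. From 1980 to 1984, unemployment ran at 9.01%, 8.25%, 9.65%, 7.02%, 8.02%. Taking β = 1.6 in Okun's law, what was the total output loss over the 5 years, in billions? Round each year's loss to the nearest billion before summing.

Year 1980: gap = -1.6 × (9.01 - 5.14) = -6.192%, loss ≈ 5062 × 6.192/100 ≈ 313.
Year 1981: gap = -1.6 × (8.25 - 5.14) = -4.976%, loss ≈ 5062 × 4.976/100 ≈ 252.
Year 1982: gap = -1.6 × (9.65 - 5.14) = -7.216%, loss ≈ 5062 × 7.216/100 ≈ 365.
Year 1983: gap = -1.6 × (7.02 - 5.14) = -3.008%, loss ≈ 5062 × 3.008/100 ≈ 152.
Year 1984: gap = -1.6 × (8.02 - 5.14) = -4.608%, loss ≈ 5062 × 4.608/100 ≈ 233.
Total lost output = 313 + 252 + 365 + 152 + 233 = 1315 billion.

$1,315 billion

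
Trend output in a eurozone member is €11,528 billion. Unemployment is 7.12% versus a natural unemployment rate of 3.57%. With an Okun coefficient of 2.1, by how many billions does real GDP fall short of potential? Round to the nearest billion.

Output gap = -2.1 × (7.12 - 3.57) = -2.1 × 3.55 = -7.455%.
Actual GDP ≈ 11528 × 0.92545 ≈ 10669 billion, so the shortfall is 11528 - 10669 = 859 billion.

€859 billion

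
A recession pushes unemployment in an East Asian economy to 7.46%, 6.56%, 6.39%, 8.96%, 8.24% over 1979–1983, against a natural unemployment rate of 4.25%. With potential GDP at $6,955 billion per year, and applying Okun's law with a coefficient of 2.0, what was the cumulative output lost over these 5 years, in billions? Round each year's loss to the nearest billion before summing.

$2,276 billion

Year 1979: gap = -2.0 × (7.46 - 4.25) = -6.42%, loss ≈ 6955 × 6.42/100 ≈ 447.
Year 1980: gap = -2.0 × (6.56 - 4.25) = -4.62%, loss ≈ 6955 × 4.62/100 ≈ 321.
Year 1981: gap = -2.0 × (6.39 - 4.25) = -4.28%, loss ≈ 6955 × 4.28/100 ≈ 298.
Year 1982: gap = -2.0 × (8.96 - 4.25) = -9.42%, loss ≈ 6955 × 9.42/100 ≈ 655.
Year 1983: gap = -2.0 × (8.24 - 4.25) = -7.98%, loss ≈ 6955 × 7.98/100 ≈ 555.
Total lost output = 447 + 321 + 298 + 655 + 555 = 2276 billion.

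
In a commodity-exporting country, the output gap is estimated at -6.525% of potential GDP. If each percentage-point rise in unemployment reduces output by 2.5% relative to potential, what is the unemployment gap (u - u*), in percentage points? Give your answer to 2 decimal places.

2.61 percentage points

Okun's law: output gap = -β × (u - u*), so u - u* = -(output gap)/β.
u - u* = -(-6.525)/2.5 = 2.61 percentage points.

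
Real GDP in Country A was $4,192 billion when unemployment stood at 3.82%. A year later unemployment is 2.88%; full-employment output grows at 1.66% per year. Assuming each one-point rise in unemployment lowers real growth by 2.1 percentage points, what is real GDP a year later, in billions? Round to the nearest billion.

Δu = 2.88 - 3.82 = -0.94 points.
Okun's law (growth form): g_Y = g_Y* - β × Δu = 1.66 - 2.1 × (-0.94) = 1.66 + 1.974 = 3.634%.
Real GDP in the next year = 4192 × (1 + 3.634/100) = 4192 × 1.03634 ≈ 4344 billion.

$4,344 billion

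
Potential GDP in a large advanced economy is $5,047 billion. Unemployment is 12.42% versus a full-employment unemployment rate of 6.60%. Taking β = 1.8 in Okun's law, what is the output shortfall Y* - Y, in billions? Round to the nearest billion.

Output gap = -1.8 × (12.42 - 6.6) = -1.8 × 5.82 = -10.476%.
Actual GDP ≈ 5047 × 0.89524 ≈ 4518 billion, so the shortfall is 5047 - 4518 = 529 billion.

$529 billion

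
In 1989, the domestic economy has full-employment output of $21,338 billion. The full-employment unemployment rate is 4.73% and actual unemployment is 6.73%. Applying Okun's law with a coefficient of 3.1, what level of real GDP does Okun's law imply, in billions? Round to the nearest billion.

$20,015 billion

Unemployment gap = 6.73 - 4.73 = 2 points, so the output gap is -3.1 × 2 = -6.2%.
Actual GDP = 21338 × (1 - 6.2/100) = 21338 × 0.938 ≈ 20015 billion.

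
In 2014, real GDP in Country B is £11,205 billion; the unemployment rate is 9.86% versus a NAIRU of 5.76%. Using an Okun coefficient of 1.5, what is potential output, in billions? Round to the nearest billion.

£11,939 billion

Unemployment gap = 9.86 - 5.76 = 4.1 points, so output gap = -1.5 × 4.1 = -6.15%.
Since Y = Y* × (1 + gap/100), Y* = 11205/0.9385 ≈ 11939 billion.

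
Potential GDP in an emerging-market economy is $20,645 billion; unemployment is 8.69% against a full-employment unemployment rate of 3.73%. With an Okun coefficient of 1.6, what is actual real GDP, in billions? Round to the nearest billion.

$19,007 billion

Unemployment gap = 8.69 - 3.73 = 4.96 points, so the output gap is -1.6 × 4.96 = -7.936%.
Actual GDP = 20645 × (1 - 7.936/100) = 20645 × 0.92064 ≈ 19007 billion.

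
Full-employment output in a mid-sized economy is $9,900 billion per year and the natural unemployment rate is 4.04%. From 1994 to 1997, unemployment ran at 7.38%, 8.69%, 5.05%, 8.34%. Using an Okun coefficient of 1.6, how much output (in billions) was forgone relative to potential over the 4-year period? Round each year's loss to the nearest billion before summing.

Year 1994: gap = -1.6 × (7.38 - 4.04) = -5.344%, loss ≈ 9900 × 5.344/100 ≈ 529.
Year 1995: gap = -1.6 × (8.69 - 4.04) = -7.44%, loss ≈ 9900 × 7.44/100 ≈ 737.
Year 1996: gap = -1.6 × (5.05 - 4.04) = -1.616%, loss ≈ 9900 × 1.616/100 ≈ 160.
Year 1997: gap = -1.6 × (8.34 - 4.04) = -6.88%, loss ≈ 9900 × 6.88/100 ≈ 681.
Total lost output = 529 + 737 + 160 + 681 = 2107 billion.

$2,107 billion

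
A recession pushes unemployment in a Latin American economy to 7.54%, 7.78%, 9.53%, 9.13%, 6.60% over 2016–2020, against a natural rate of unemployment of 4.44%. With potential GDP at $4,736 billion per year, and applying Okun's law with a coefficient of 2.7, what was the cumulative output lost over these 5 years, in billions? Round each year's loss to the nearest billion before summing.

$2,350 billion

Year 2016: gap = -2.7 × (7.54 - 4.44) = -8.37%, loss ≈ 4736 × 8.37/100 ≈ 396.
Year 2017: gap = -2.7 × (7.78 - 4.44) = -9.018%, loss ≈ 4736 × 9.018/100 ≈ 427.
Year 2018: gap = -2.7 × (9.53 - 4.44) = -13.743%, loss ≈ 4736 × 13.743/100 ≈ 651.
Year 2019: gap = -2.7 × (9.13 - 4.44) = -12.663%, loss ≈ 4736 × 12.663/100 ≈ 600.
Year 2020: gap = -2.7 × (6.6 - 4.44) = -5.832%, loss ≈ 4736 × 5.832/100 ≈ 276.
Total lost output = 396 + 427 + 651 + 600 + 276 = 2350 billion.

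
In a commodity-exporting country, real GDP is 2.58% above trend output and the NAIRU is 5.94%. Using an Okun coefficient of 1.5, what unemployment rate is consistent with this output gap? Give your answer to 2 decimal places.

4.22%

From Okun's law, u - u* = -(output gap)/β = -(2.58)/1.5 = -1.72 points.
So u = 5.94 - 1.72 = 4.22%.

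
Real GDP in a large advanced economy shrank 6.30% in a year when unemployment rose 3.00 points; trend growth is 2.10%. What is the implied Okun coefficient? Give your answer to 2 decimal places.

β ≈ 2.80

Growth form: g_Y = g_Y* - β × Δu, so β = (g_Y* - g_Y)/Δu.
β = (2.1 + 6.3)/3.00 = 8.4/3.00 = 2.80.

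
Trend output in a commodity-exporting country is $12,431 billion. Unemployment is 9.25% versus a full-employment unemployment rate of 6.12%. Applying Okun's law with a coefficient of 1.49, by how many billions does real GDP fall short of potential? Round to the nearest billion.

Output gap = -1.49 × (9.25 - 6.12) = -1.49 × 3.13 = -4.6637%.
Actual GDP ≈ 12431 × 0.953363 ≈ 11851 billion, so the shortfall is 12431 - 11851 = 580 billion.

$580 billion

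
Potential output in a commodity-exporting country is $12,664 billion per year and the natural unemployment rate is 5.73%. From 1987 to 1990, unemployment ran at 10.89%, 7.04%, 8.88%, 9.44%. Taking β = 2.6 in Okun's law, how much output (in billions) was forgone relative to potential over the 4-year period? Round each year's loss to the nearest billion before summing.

$4,389 billion

Year 1987: gap = -2.6 × (10.89 - 5.73) = -13.416%, loss ≈ 12664 × 13.416/100 ≈ 1699.
Year 1988: gap = -2.6 × (7.04 - 5.73) = -3.406%, loss ≈ 12664 × 3.406/100 ≈ 431.
Year 1989: gap = -2.6 × (8.88 - 5.73) = -8.19%, loss ≈ 12664 × 8.19/100 ≈ 1037.
Year 1990: gap = -2.6 × (9.44 - 5.73) = -9.646%, loss ≈ 12664 × 9.646/100 ≈ 1222.
Total lost output = 1699 + 431 + 1037 + 1222 = 4389 billion.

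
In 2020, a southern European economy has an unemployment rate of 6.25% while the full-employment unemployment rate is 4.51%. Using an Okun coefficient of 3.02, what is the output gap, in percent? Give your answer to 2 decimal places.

The unemployment gap is 6.25 - 4.51 = 1.74 percentage points.
Okun's law gives an output gap of -3.02 × 1.74 = -5.2548%, i.e. 5.25% below potential.

-5.25%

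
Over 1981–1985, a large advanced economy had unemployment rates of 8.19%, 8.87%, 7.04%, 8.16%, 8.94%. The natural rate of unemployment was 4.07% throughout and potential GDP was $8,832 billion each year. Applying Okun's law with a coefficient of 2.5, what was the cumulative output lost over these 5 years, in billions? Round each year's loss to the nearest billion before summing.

$4,604 billion

Year 1981: gap = -2.5 × (8.19 - 4.07) = -10.3%, loss ≈ 8832 × 10.3/100 ≈ 910.
Year 1982: gap = -2.5 × (8.87 - 4.07) = -12%, loss ≈ 8832 × 12/100 ≈ 1060.
Year 1983: gap = -2.5 × (7.04 - 4.07) = -7.425%, loss ≈ 8832 × 7.425/100 ≈ 656.
Year 1984: gap = -2.5 × (8.16 - 4.07) = -10.225%, loss ≈ 8832 × 10.225/100 ≈ 903.
Year 1985: gap = -2.5 × (8.94 - 4.07) = -12.175%, loss ≈ 8832 × 12.175/100 ≈ 1075.
Total lost output = 910 + 1060 + 656 + 903 + 1075 = 4604 billion.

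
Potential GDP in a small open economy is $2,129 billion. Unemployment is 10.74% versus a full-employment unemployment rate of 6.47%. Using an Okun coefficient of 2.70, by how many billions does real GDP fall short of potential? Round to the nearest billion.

Output gap = -2.70 × (10.74 - 6.47) = -2.7 × 4.27 = -11.529%.
Actual GDP ≈ 2129 × 0.88471 ≈ 1884 billion, so the shortfall is 2129 - 1884 = 245 billion.

$245 billion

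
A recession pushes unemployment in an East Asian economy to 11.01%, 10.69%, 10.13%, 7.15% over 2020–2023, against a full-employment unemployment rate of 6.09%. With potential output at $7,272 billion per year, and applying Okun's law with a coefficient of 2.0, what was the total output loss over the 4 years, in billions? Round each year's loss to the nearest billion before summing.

$2,127 billion

Year 2020: gap = -2.0 × (11.01 - 6.09) = -9.84%, loss ≈ 7272 × 9.84/100 ≈ 716.
Year 2021: gap = -2.0 × (10.69 - 6.09) = -9.2%, loss ≈ 7272 × 9.2/100 ≈ 669.
Year 2022: gap = -2.0 × (10.13 - 6.09) = -8.08%, loss ≈ 7272 × 8.08/100 ≈ 588.
Year 2023: gap = -2.0 × (7.15 - 6.09) = -2.12%, loss ≈ 7272 × 2.12/100 ≈ 154.
Total lost output = 716 + 669 + 588 + 154 = 2127 billion.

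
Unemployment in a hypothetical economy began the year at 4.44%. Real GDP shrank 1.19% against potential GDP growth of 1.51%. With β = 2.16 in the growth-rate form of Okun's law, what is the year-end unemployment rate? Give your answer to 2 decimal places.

Growth-rate Okun's law: g_Y = g_Y* - β × Δu, so Δu = (g_Y* - g_Y)/β.
Δu = (1.51 + 1.19)/2.16 = 2.7/2.16 = 1.25 percentage points.
Year-end unemployment = 4.44 + 1.25 = 5.69%.

5.69%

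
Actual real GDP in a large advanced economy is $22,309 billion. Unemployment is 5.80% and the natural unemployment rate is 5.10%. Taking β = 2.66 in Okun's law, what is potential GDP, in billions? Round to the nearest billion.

$22,732 billion

Unemployment gap = 5.8 - 5.1 = 0.7 points, so output gap = -2.66 × 0.7 = -1.862%.
Since Y = Y* × (1 + gap/100), Y* = 22309/0.98138 ≈ 22732 billion.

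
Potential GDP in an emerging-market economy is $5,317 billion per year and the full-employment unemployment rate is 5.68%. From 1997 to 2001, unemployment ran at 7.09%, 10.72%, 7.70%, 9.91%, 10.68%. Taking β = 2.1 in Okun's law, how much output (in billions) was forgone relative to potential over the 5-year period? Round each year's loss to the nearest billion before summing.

$1,976 billion

Year 1997: gap = -2.1 × (7.09 - 5.68) = -2.961%, loss ≈ 5317 × 2.961/100 ≈ 157.
Year 1998: gap = -2.1 × (10.72 - 5.68) = -10.584%, loss ≈ 5317 × 10.584/100 ≈ 563.
Year 1999: gap = -2.1 × (7.7 - 5.68) = -4.242%, loss ≈ 5317 × 4.242/100 ≈ 226.
Year 2000: gap = -2.1 × (9.91 - 5.68) = -8.883%, loss ≈ 5317 × 8.883/100 ≈ 472.
Year 2001: gap = -2.1 × (10.68 - 5.68) = -10.5%, loss ≈ 5317 × 10.5/100 ≈ 558.
Total lost output = 157 + 563 + 226 + 472 + 558 = 1976 billion.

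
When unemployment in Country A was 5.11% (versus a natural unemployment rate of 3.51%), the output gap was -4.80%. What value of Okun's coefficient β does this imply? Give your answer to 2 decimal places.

Okun's law: output gap = -β × (u - u*).
-4.80 = -β × (5.11 - 3.51) = -β × 1.6, so β = 4.8/1.6 = 3.00.

β ≈ 3.00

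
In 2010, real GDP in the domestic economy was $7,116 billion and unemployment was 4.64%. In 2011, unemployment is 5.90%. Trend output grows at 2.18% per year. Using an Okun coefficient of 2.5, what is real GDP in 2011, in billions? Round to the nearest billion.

Δu = 5.9 - 4.64 = 1.26 points.
Okun's law (growth form): g_Y = g_Y* - β × Δu = 2.18 - 2.5 × (1.26) = 2.18 - 3.15 = -0.97%.
Real GDP in the next year = 7116 × (1 - 0.97/100) = 7116 × 0.9903 ≈ 7047 billion.

$7,047 billion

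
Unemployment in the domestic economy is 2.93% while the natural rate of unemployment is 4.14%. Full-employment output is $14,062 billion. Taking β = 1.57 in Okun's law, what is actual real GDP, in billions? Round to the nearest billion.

$14,329 billion

Unemployment gap = 2.93 - 4.14 = -1.21 points, so the output gap is -1.57 × (-1.21) = 1.8997%.
Actual GDP = 14062 × (1 + 1.8997/100) = 14062 × 1.018997 ≈ 14329 billion.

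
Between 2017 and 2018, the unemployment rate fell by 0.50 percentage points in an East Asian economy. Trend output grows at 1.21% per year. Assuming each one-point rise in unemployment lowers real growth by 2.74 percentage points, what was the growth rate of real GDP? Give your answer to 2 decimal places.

Growth-rate Okun's law: g_Y = g_Y* - β × Δu.
g_Y = 1.21 - 2.74 × (-0.50) = 1.21 + 1.37 = 2.58%, i.e. 2.58% to 2 d.p.

2.58%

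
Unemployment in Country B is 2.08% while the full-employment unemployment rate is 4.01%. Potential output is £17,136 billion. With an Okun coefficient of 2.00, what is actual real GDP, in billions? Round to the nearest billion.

£17,797 billion

Unemployment gap = 2.08 - 4.01 = -1.93 points, so the output gap is -2 × (-1.93) = 3.86%.
Actual GDP = 17136 × (1 + 3.86/100) = 17136 × 1.0386 ≈ 17797 billion.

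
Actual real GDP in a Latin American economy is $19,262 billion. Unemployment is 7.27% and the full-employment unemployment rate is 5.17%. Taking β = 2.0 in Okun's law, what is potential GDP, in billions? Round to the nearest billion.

$20,106 billion

Unemployment gap = 7.27 - 5.17 = 2.1 points, so output gap = -2 × 2.1 = -4.2%.
Since Y = Y* × (1 + gap/100), Y* = 19262/0.958 ≈ 20106 billion.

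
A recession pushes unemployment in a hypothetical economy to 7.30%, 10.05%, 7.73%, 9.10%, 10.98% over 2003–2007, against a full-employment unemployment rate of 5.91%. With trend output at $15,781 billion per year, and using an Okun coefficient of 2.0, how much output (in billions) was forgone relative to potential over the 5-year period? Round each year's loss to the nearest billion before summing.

$4,927 billion

Year 2003: gap = -2.0 × (7.3 - 5.91) = -2.78%, loss ≈ 15781 × 2.78/100 ≈ 439.
Year 2004: gap = -2.0 × (10.05 - 5.91) = -8.28%, loss ≈ 15781 × 8.28/100 ≈ 1307.
Year 2005: gap = -2.0 × (7.73 - 5.91) = -3.64%, loss ≈ 15781 × 3.64/100 ≈ 574.
Year 2006: gap = -2.0 × (9.1 - 5.91) = -6.38%, loss ≈ 15781 × 6.38/100 ≈ 1007.
Year 2007: gap = -2.0 × (10.98 - 5.91) = -10.14%, loss ≈ 15781 × 10.14/100 ≈ 1600.
Total lost output = 439 + 1307 + 574 + 1007 + 1600 = 4927 billion.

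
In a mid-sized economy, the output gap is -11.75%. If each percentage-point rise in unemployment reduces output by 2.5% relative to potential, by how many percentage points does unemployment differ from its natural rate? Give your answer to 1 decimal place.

Okun's law: output gap = -β × (u - u*), so u - u* = -(output gap)/β.
u - u* = -(-11.75)/2.5 = 4.7 percentage points.

4.7 percentage points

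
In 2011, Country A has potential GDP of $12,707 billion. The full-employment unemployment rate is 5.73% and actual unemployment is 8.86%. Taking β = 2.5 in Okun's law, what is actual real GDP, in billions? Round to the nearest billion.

$11,713 billion

Unemployment gap = 8.86 - 5.73 = 3.13 points, so the output gap is -2.5 × 3.13 = -7.825%.
Actual GDP = 12707 × (1 - 7.825/100) = 12707 × 0.92175 ≈ 11713 billion.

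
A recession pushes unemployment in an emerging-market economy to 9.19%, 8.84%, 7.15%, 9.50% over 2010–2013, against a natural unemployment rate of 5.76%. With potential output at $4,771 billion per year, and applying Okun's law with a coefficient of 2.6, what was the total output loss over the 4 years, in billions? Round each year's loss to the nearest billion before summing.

Year 2010: gap = -2.6 × (9.19 - 5.76) = -8.918%, loss ≈ 4771 × 8.918/100 ≈ 425.
Year 2011: gap = -2.6 × (8.84 - 5.76) = -8.008%, loss ≈ 4771 × 8.008/100 ≈ 382.
Year 2012: gap = -2.6 × (7.15 - 5.76) = -3.614%, loss ≈ 4771 × 3.614/100 ≈ 172.
Year 2013: gap = -2.6 × (9.5 - 5.76) = -9.724%, loss ≈ 4771 × 9.724/100 ≈ 464.
Total lost output = 425 + 382 + 172 + 464 = 1443 billion.

$1,443 billion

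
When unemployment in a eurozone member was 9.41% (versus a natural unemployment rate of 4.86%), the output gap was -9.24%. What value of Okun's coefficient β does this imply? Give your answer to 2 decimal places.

Okun's law: output gap = -β × (u - u*).
-9.24 = -β × (9.41 - 4.86) = -β × 4.55, so β = 9.24/4.55 = 2.03.

β ≈ 2.03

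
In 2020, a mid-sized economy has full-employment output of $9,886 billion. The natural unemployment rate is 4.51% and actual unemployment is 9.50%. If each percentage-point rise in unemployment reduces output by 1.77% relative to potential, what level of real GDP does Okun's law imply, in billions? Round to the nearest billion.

$9,013 billion

Unemployment gap = 9.5 - 4.51 = 4.99 points, so the output gap is -1.77 × 4.99 = -8.8323%.
Actual GDP = 9886 × (1 - 8.8323/100) = 9886 × 0.911677 ≈ 9013 billion.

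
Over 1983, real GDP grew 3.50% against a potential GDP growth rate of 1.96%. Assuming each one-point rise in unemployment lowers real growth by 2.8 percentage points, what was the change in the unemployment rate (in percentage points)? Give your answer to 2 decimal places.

Growth-rate Okun's law: g_Y = g_Y* - β × Δu, so Δu = (g_Y* - g_Y)/β.
Δu = (1.96 - 3.5)/2.8 = -1.54/2.8 = -0.55 percentage points.

-0.55 percentage points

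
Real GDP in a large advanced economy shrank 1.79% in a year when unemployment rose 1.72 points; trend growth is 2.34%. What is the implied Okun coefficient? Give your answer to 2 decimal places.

β ≈ 2.40

Growth form: g_Y = g_Y* - β × Δu, so β = (g_Y* - g_Y)/Δu.
β = (2.34 + 1.79)/1.72 = 4.13/1.72 = 2.40.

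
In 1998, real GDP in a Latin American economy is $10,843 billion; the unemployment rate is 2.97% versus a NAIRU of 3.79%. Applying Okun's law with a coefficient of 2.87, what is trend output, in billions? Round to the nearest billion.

Unemployment gap = 2.97 - 3.79 = -0.82 points, so output gap = -2.87 × (-0.82) = 2.3534%.
Since Y = Y* × (1 + gap/100), Y* = 10843/1.023534 ≈ 10594 billion.

$10,594 billion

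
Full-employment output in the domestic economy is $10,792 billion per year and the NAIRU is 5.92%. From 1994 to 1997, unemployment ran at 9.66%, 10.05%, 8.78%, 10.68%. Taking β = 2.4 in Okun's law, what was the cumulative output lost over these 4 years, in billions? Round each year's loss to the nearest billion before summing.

$4,013 billion

Year 1994: gap = -2.4 × (9.66 - 5.92) = -8.976%, loss ≈ 10792 × 8.976/100 ≈ 969.
Year 1995: gap = -2.4 × (10.05 - 5.92) = -9.912%, loss ≈ 10792 × 9.912/100 ≈ 1070.
Year 1996: gap = -2.4 × (8.78 - 5.92) = -6.864%, loss ≈ 10792 × 6.864/100 ≈ 741.
Year 1997: gap = -2.4 × (10.68 - 5.92) = -11.424%, loss ≈ 10792 × 11.424/100 ≈ 1233.
Total lost output = 969 + 1070 + 741 + 1233 = 4013 billion.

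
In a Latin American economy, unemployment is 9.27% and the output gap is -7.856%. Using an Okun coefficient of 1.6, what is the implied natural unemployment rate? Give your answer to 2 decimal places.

From Okun's law, u - u* = -(output gap)/β = -(-7.856)/1.6 = 4.91 points.
So u* = 9.27 - 4.91 = 4.36%.

4.36%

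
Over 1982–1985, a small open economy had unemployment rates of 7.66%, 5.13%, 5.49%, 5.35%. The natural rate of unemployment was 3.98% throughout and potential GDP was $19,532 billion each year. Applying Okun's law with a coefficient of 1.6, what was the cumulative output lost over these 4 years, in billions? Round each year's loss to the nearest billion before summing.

Year 1982: gap = -1.6 × (7.66 - 3.98) = -5.888%, loss ≈ 19532 × 5.888/100 ≈ 1150.
Year 1983: gap = -1.6 × (5.13 - 3.98) = -1.84%, loss ≈ 19532 × 1.84/100 ≈ 359.
Year 1984: gap = -1.6 × (5.49 - 3.98) = -2.416%, loss ≈ 19532 × 2.416/100 ≈ 472.
Year 1985: gap = -1.6 × (5.35 - 3.98) = -2.192%, loss ≈ 19532 × 2.192/100 ≈ 428.
Total lost output = 1150 + 359 + 472 + 428 = 2409 billion.

$2,409 billion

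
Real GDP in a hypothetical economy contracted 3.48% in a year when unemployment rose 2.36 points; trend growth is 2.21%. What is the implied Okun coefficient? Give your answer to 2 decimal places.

Growth form: g_Y = g_Y* - β × Δu, so β = (g_Y* - g_Y)/Δu.
β = (2.21 + 3.48)/2.36 = 5.69/2.36 = 2.41.

β ≈ 2.41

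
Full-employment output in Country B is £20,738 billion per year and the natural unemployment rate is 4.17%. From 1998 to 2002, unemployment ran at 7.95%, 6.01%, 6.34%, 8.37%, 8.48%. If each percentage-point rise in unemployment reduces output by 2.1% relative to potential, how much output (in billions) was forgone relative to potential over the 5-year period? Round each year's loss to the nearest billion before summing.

Year 1998: gap = -2.1 × (7.95 - 4.17) = -7.938%, loss ≈ 20738 × 7.938/100 ≈ 1646.
Year 1999: gap = -2.1 × (6.01 - 4.17) = -3.864%, loss ≈ 20738 × 3.864/100 ≈ 801.
Year 2000: gap = -2.1 × (6.34 - 4.17) = -4.557%, loss ≈ 20738 × 4.557/100 ≈ 945.
Year 2001: gap = -2.1 × (8.37 - 4.17) = -8.82%, loss ≈ 20738 × 8.82/100 ≈ 1829.
Year 2002: gap = -2.1 × (8.48 - 4.17) = -9.051%, loss ≈ 20738 × 9.051/100 ≈ 1877.
Total lost output = 1646 + 801 + 945 + 1829 + 1877 = 7098 billion.

£7,098 billion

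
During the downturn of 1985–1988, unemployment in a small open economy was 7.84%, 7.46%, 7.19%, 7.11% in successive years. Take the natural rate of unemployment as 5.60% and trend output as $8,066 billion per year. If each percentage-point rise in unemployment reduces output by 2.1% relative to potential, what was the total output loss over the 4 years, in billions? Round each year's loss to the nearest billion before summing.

Year 1985: gap = -2.1 × (7.84 - 5.6) = -4.704%, loss ≈ 8066 × 4.704/100 ≈ 379.
Year 1986: gap = -2.1 × (7.46 - 5.6) = -3.906%, loss ≈ 8066 × 3.906/100 ≈ 315.
Year 1987: gap = -2.1 × (7.19 - 5.6) = -3.339%, loss ≈ 8066 × 3.339/100 ≈ 269.
Year 1988: gap = -2.1 × (7.11 - 5.6) = -3.171%, loss ≈ 8066 × 3.171/100 ≈ 256.
Total lost output = 379 + 315 + 269 + 256 = 1219 billion.

$1,219 billion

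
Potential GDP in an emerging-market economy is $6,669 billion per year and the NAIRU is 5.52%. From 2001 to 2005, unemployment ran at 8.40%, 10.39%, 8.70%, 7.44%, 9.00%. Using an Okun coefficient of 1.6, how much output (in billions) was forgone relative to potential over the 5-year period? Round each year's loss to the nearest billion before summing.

Year 2001: gap = -1.6 × (8.4 - 5.52) = -4.608%, loss ≈ 6669 × 4.608/100 ≈ 307.
Year 2002: gap = -1.6 × (10.39 - 5.52) = -7.792%, loss ≈ 6669 × 7.792/100 ≈ 520.
Year 2003: gap = -1.6 × (8.7 - 5.52) = -5.088%, loss ≈ 6669 × 5.088/100 ≈ 339.
Year 2004: gap = -1.6 × (7.44 - 5.52) = -3.072%, loss ≈ 6669 × 3.072/100 ≈ 205.
Year 2005: gap = -1.6 × (9 - 5.52) = -5.568%, loss ≈ 6669 × 5.568/100 ≈ 371.
Total lost output = 307 + 520 + 339 + 205 + 371 = 1742 billion.

$1,742 billion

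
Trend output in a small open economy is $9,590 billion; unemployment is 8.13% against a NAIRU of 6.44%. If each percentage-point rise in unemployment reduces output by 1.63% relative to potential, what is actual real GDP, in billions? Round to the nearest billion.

$9,326 billion

Unemployment gap = 8.13 - 6.44 = 1.69 points, so the output gap is -1.63 × 1.69 = -2.7547%.
Actual GDP = 9590 × (1 - 2.7547/100) = 9590 × 0.972453 ≈ 9326 billion.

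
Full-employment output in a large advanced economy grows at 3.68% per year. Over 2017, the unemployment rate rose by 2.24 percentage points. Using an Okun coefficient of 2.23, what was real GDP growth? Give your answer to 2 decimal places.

-1.32%

Growth-rate Okun's law: g_Y = g_Y* - β × Δu.
g_Y = 3.68 - 2.23 × (2.24) = 3.68 - 4.9952 = -1.3152%, i.e. -1.32% to 2 d.p.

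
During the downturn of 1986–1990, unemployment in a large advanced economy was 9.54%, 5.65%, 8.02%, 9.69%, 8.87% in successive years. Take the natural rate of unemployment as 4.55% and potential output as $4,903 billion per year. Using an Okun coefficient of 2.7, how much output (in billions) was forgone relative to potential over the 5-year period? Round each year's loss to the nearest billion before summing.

$2,518 billion

Year 1986: gap = -2.7 × (9.54 - 4.55) = -13.473%, loss ≈ 4903 × 13.473/100 ≈ 661.
Year 1987: gap = -2.7 × (5.65 - 4.55) = -2.97%, loss ≈ 4903 × 2.97/100 ≈ 146.
Year 1988: gap = -2.7 × (8.02 - 4.55) = -9.369%, loss ≈ 4903 × 9.369/100 ≈ 459.
Year 1989: gap = -2.7 × (9.69 - 4.55) = -13.878%, loss ≈ 4903 × 13.878/100 ≈ 680.
Year 1990: gap = -2.7 × (8.87 - 4.55) = -11.664%, loss ≈ 4903 × 11.664/100 ≈ 572.
Total lost output = 661 + 146 + 459 + 680 + 572 = 2518 billion.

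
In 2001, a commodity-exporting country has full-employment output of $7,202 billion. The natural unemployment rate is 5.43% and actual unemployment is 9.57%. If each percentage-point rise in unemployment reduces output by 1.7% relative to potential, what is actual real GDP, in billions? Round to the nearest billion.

$6,695 billion

Unemployment gap = 9.57 - 5.43 = 4.14 points, so the output gap is -1.7 × 4.14 = -7.038%.
Actual GDP = 7202 × (1 - 7.038/100) = 7202 × 0.92962 ≈ 6695 billion.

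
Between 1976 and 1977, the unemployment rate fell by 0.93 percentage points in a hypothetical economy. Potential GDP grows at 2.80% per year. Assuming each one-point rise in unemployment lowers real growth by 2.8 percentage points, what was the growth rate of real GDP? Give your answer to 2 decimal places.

Growth-rate Okun's law: g_Y = g_Y* - β × Δu.
g_Y = 2.80 - 2.8 × (-0.93) = 2.8 + 2.604 = 5.404%, i.e. 5.40% to 2 d.p.

5.40%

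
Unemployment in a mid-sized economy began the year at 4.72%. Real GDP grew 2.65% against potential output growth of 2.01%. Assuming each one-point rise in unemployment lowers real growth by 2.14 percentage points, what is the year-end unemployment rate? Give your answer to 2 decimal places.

Growth-rate Okun's law: g_Y = g_Y* - β × Δu, so Δu = (g_Y* - g_Y)/β.
Δu = (2.01 - 2.65)/2.14 = -0.64/2.14 = -0.30 percentage points.
Year-end unemployment = 4.72 - 0.3 = 4.42%.

4.42%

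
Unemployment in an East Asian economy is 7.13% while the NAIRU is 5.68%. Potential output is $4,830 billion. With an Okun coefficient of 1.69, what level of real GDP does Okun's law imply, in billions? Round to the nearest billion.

$4,712 billion

Unemployment gap = 7.13 - 5.68 = 1.45 points, so the output gap is -1.69 × 1.45 = -2.4505%.
Actual GDP = 4830 × (1 - 2.4505/100) = 4830 × 0.975495 ≈ 4712 billion.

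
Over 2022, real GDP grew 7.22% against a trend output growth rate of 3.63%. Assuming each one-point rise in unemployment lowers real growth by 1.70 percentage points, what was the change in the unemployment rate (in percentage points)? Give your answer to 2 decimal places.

Growth-rate Okun's law: g_Y = g_Y* - β × Δu, so Δu = (g_Y* - g_Y)/β.
Δu = (3.63 - 7.22)/1.70 = -3.59/1.70 = -2.11 percentage points.

-2.11 percentage points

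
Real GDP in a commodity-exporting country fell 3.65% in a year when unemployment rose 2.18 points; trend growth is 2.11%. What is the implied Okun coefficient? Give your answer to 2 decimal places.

β ≈ 2.64

Growth form: g_Y = g_Y* - β × Δu, so β = (g_Y* - g_Y)/Δu.
β = (2.11 + 3.65)/2.18 = 5.76/2.18 = 2.64.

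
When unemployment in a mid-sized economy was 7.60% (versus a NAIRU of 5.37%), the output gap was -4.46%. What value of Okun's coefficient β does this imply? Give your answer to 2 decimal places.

β ≈ 2.00

Okun's law: output gap = -β × (u - u*).
-4.46 = -β × (7.6 - 5.37) = -β × 2.23, so β = 4.46/2.23 = 2.00.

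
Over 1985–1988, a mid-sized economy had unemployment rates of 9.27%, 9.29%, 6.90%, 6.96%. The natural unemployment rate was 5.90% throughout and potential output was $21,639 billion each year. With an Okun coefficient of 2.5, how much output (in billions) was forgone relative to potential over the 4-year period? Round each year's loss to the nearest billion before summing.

$4,771 billion

Year 1985: gap = -2.5 × (9.27 - 5.9) = -8.425%, loss ≈ 21639 × 8.425/100 ≈ 1823.
Year 1986: gap = -2.5 × (9.29 - 5.9) = -8.475%, loss ≈ 21639 × 8.475/100 ≈ 1834.
Year 1987: gap = -2.5 × (6.9 - 5.9) = -2.5%, loss ≈ 21639 × 2.5/100 ≈ 541.
Year 1988: gap = -2.5 × (6.96 - 5.9) = -2.65%, loss ≈ 21639 × 2.65/100 ≈ 573.
Total lost output = 1823 + 1834 + 541 + 573 = 4771 billion.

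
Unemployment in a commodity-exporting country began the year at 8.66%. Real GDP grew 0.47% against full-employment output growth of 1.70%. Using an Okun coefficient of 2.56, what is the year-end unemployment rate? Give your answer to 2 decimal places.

9.14%

Growth-rate Okun's law: g_Y = g_Y* - β × Δu, so Δu = (g_Y* - g_Y)/β.
Δu = (1.7 - 0.47)/2.56 = 1.23/2.56 = 0.48 percentage points.
Year-end unemployment = 8.66 + 0.48 = 9.14%.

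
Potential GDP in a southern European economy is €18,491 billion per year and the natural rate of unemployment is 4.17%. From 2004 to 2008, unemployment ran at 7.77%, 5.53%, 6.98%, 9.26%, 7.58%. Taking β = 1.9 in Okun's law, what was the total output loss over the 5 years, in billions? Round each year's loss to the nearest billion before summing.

Year 2004: gap = -1.9 × (7.77 - 4.17) = -6.84%, loss ≈ 18491 × 6.84/100 ≈ 1265.
Year 2005: gap = -1.9 × (5.53 - 4.17) = -2.584%, loss ≈ 18491 × 2.584/100 ≈ 478.
Year 2006: gap = -1.9 × (6.98 - 4.17) = -5.339%, loss ≈ 18491 × 5.339/100 ≈ 987.
Year 2007: gap = -1.9 × (9.26 - 4.17) = -9.671%, loss ≈ 18491 × 9.671/100 ≈ 1788.
Year 2008: gap = -1.9 × (7.58 - 4.17) = -6.479%, loss ≈ 18491 × 6.479/100 ≈ 1198.
Total lost output = 1265 + 478 + 987 + 1788 + 1198 = 5716 billion.

€5,716 billion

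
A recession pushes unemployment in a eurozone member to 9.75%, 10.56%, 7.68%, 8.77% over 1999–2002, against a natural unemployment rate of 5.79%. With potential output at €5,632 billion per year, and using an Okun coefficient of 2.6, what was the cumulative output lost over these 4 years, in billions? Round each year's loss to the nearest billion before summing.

€1,991 billion

Year 1999: gap = -2.6 × (9.75 - 5.79) = -10.296%, loss ≈ 5632 × 10.296/100 ≈ 580.
Year 2000: gap = -2.6 × (10.56 - 5.79) = -12.402%, loss ≈ 5632 × 12.402/100 ≈ 698.
Year 2001: gap = -2.6 × (7.68 - 5.79) = -4.914%, loss ≈ 5632 × 4.914/100 ≈ 277.
Year 2002: gap = -2.6 × (8.77 - 5.79) = -7.748%, loss ≈ 5632 × 7.748/100 ≈ 436.
Total lost output = 580 + 698 + 277 + 436 = 1991 billion.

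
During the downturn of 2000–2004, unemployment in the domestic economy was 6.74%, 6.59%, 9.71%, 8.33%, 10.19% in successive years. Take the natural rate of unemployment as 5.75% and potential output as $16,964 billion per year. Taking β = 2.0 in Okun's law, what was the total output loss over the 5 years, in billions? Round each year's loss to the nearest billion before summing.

Year 2000: gap = -2.0 × (6.74 - 5.75) = -1.98%, loss ≈ 16964 × 1.98/100 ≈ 336.
Year 2001: gap = -2.0 × (6.59 - 5.75) = -1.68%, loss ≈ 16964 × 1.68/100 ≈ 285.
Year 2002: gap = -2.0 × (9.71 - 5.75) = -7.92%, loss ≈ 16964 × 7.92/100 ≈ 1344.
Year 2003: gap = -2.0 × (8.33 - 5.75) = -5.16%, loss ≈ 16964 × 5.16/100 ≈ 875.
Year 2004: gap = -2.0 × (10.19 - 5.75) = -8.88%, loss ≈ 16964 × 8.88/100 ≈ 1506.
Total lost output = 336 + 285 + 1344 + 875 + 1506 = 4346 billion.

$4,346 billion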